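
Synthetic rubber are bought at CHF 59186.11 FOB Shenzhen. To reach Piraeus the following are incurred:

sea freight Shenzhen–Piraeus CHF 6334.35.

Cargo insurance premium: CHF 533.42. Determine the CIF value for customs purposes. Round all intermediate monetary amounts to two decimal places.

CIF value: CHF 66053.88

CIF = FOB price + freight + insurance
CIF = 59186.11 + 6334.35 + 533.42 = 66053.88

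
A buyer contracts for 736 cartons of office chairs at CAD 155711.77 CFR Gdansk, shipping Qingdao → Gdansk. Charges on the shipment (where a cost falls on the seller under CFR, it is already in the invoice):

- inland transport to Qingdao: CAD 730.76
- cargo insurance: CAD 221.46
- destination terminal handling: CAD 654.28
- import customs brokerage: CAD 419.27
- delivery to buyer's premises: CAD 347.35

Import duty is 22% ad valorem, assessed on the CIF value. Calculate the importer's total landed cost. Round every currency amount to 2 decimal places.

Total landed cost: CAD 191659.44

CFR: the seller pays costs through ocean freight to the destination port, but not insurance.
Already in the invoice (seller's account under CFR): inland to port — exclude.
CIF value = CFR price + insurance = 155711.77 + 221.46 = 155933.23
Import duty = 155933.23 × 22% = 34305.31
Buyer bears: insurance 221.46 + destination terminal 654.28 + brokerage 419.27 + delivery 347.35 + duty 34305.31 = 35947.67
Landed cost = invoice 155711.77 + 35947.67 = 191659.44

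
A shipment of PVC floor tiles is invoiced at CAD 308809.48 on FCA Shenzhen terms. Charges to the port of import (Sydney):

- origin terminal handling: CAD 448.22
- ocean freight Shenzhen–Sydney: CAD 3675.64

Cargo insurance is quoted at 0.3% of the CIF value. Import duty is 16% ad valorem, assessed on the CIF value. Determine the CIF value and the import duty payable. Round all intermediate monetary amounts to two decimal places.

Let C be the CIF value. C = FCA price + pre-shipment costs + freight + 0.3% × C
C − 0.3% × C = 308809.48 + 448.22 + 3675.64
0.997 × C = 312933.34
C = 312933.34 / 0.997 = 313874.96
Insurance premium = 0.3% × 313874.96 = 941.62
Import duty = 313874.96 × 16% = 50219.99

CIF value: CAD 313874.96; import duty: CAD 50219.99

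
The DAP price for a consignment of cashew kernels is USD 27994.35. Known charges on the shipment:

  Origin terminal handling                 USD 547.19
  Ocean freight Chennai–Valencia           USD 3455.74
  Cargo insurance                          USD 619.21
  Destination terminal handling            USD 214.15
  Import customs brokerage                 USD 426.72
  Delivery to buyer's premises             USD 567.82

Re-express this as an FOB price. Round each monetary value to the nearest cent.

Not relevant to the conversion: origin terminal — on the seller under both DAP and FOB; already in the DAP price and stays in the FOB price. brokerage — on the buyer under both terms; not part of either seller's price.
From DAP to FOB, the seller no longer bears: freight, insurance, destination terminal, delivery.
FOB price = 27994.35 − 3455.74 − 619.21 − 214.15 − 567.82 = 23137.43

FOB price: USD 23137.43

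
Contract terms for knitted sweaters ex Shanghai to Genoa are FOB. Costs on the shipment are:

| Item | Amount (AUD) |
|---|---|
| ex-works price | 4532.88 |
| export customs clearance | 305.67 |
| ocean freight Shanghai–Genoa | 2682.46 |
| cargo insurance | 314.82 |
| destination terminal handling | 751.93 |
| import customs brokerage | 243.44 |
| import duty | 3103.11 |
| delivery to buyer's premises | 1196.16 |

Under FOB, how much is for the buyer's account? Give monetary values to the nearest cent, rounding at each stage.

Buyer's account: AUD 8291.92

FOB: the seller bears costs until goods are on board at the origin port; the buyer bears freight, insurance and all costs thereafter.
Seller's account: goods 4532.88 + export clearance 305.67 = 4838.55
Buyer's account: freight 2682.46 + insurance 314.82 + destination terminal 751.93 + brokerage 243.44 + duty 3103.11 + delivery 1196.16 = 8291.92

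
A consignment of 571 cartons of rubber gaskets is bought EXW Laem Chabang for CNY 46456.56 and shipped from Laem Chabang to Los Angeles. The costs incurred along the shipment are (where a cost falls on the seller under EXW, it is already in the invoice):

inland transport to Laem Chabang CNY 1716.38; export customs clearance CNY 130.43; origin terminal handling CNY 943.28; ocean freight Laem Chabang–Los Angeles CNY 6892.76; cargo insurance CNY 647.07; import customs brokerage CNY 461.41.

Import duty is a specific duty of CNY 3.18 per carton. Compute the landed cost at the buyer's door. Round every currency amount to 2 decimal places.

Total landed cost: CNY 59063.67

EXW: the seller makes goods available at their premises; the buyer bears all onward costs.
CIF value = EXW price + inland to port + export clearance + origin terminal + freight + insurance = 46456.56 + 1716.38 + 130.43 + 943.28 + 6892.76 + 647.07 = 56786.48
Import duty = 571 × 3.18 = 1815.78
Buyer bears: inland to port 1716.38 + export clearance 130.43 + origin terminal 943.28 + freight 6892.76 + insurance 647.07 + brokerage 461.41 + duty 1815.78 = 12607.11
Landed cost = invoice 46456.56 + 12607.11 = 59063.67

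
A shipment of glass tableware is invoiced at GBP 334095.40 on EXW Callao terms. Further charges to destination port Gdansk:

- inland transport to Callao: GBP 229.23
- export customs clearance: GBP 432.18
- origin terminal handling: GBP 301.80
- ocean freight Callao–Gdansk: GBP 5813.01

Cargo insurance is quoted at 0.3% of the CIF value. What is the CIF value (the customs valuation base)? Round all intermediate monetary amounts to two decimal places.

Let C be the CIF value. C = EXW price + pre-shipment costs + freight + 0.3% × C
C − 0.3% × C = 334095.40 + 229.23 + 432.18 + 301.80 + 5813.01
0.997 × C = 340871.62
C = 340871.62 / 0.997 = 341897.31
Insurance premium = 0.3% × 341897.31 = 1025.69

CIF value: GBP 341897.31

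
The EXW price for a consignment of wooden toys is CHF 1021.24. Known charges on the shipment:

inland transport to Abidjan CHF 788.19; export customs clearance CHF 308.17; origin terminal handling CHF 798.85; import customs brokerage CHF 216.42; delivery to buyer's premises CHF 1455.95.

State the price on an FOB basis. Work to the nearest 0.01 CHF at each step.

FOB price: CHF 2916.45

Not relevant to the conversion: brokerage, delivery — on the buyer under both terms; not part of either seller's price.
From EXW to FOB, the seller additionally bears: inland to port, export clearance, origin terminal.
FOB price = 1021.24 + 788.19 + 308.17 + 798.85 = 2916.45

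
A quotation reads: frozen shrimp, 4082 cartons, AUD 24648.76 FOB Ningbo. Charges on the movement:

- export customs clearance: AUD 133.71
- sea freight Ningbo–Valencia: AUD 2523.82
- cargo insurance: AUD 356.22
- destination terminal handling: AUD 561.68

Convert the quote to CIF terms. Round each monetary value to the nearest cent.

Not relevant to the conversion: export clearance — on the seller under both FOB and CIF; already in the FOB price and stays in the CIF price. destination terminal — on the buyer under both terms; not part of either seller's price.
From FOB to CIF, the seller additionally bears: freight, insurance.
CIF price = 24648.76 + 2523.82 + 356.22 = 27528.80

CIF price: AUD 27528.80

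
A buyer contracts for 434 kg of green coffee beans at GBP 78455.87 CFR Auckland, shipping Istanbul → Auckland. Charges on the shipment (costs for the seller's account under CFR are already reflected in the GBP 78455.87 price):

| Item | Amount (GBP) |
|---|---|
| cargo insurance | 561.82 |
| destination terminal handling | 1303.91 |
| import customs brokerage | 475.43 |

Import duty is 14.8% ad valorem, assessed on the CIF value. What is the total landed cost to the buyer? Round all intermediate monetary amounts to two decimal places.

Total landed cost: GBP 92491.65

CFR: the seller pays costs through ocean freight to the destination port, but not insurance.
CIF value = CFR price + insurance = 78455.87 + 561.82 = 79017.69
Import duty = 79017.69 × 14.8% = 11694.62
Buyer bears: insurance 561.82 + destination terminal 1303.91 + brokerage 475.43 + duty 11694.62 = 14035.78
Landed cost = invoice 78455.87 + 14035.78 = 92491.65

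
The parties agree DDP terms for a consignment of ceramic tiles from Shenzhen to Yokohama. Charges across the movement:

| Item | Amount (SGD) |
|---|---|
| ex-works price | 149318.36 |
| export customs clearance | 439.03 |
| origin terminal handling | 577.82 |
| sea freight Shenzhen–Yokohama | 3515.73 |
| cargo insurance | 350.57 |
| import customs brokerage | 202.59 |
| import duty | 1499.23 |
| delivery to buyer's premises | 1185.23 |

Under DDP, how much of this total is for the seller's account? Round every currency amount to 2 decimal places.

Seller's account: SGD 157088.56

DDP: the seller bears all costs including import duty.
Seller's account: goods 149318.36 + export clearance 439.03 + origin terminal 577.82 + freight 3515.73 + insurance 350.57 + brokerage 202.59 + duty 1499.23 + delivery 1185.23 = 157088.56
Buyer's account: 0.00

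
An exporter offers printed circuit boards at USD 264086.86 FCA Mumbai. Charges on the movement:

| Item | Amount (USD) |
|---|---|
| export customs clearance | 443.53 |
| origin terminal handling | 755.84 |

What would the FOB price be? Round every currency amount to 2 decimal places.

FOB price: USD 264842.70

Not relevant to the conversion: export clearance — on the seller under both FCA and FOB; already in the FCA price and stays in the FOB price.
From FCA to FOB, the seller additionally bears: origin terminal.
FOB price = 264086.86 + 755.84 = 264842.70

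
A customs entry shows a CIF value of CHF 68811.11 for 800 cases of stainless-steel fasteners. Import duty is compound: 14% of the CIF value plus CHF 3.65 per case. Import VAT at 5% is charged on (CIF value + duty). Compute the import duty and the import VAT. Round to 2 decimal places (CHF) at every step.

Ad valorem component: 68811.11 × 14% = 9633.56
Specific component: 800 × 3.65 = 2920.00
Import duty = 9633.56 + 2920.00 = 12553.56
VAT base = CIF + duty = 68811.11 + 12553.56 = 81364.67
Import VAT = 81364.67 × 5% = 4068.23

Import duty: CHF 12553.56; import VAT: CHF 4068.23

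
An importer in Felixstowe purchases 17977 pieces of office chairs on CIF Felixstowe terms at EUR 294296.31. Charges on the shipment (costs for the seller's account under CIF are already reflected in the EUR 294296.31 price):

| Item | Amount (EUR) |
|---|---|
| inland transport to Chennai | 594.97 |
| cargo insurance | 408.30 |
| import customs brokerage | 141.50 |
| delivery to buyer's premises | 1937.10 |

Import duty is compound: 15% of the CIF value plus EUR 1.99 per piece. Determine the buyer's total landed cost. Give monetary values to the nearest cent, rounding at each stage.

Total landed cost: EUR 376293.59

CIF: the seller pays costs through ocean freight and marine insurance to the destination port.
Already in the invoice (seller's account under CIF): inland to port, insurance — exclude.
The CIF price already equals the CIF value: 294296.31
Ad valorem component: 294296.31 × 15% = 44144.45
Specific component: 17977 × 1.99 = 35774.23
Import duty = 44144.45 + 35774.23 = 79918.68
Buyer bears: brokerage 141.50 + delivery 1937.10 + duty 79918.68 = 81997.28
Landed cost = invoice 294296.31 + 81997.28 = 376293.59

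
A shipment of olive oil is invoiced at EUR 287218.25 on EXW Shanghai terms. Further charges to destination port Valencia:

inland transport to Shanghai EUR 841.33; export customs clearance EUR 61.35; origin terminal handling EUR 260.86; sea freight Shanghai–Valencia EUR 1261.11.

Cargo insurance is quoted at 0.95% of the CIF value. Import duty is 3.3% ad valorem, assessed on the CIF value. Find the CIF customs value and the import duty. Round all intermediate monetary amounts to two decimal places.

CIF value: EUR 292420.90; import duty: EUR 9649.89

Let C be the CIF value. C = EXW price + pre-shipment costs + freight + 0.95% × C
C − 0.95% × C = 287218.25 + 841.33 + 61.35 + 260.86 + 1261.11
0.9905 × C = 289642.90
C = 289642.90 / 0.9905 = 292420.90
Insurance premium = 0.95% × 292420.90 = 2778.00
Import duty = 292420.90 × 3.3% = 9649.89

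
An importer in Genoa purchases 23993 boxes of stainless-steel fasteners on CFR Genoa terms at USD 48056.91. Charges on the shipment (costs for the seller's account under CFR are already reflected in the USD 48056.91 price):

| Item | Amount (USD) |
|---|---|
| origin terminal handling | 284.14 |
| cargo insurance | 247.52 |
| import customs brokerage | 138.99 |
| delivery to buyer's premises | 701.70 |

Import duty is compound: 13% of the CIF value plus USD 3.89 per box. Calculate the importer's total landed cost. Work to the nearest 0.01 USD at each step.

CFR: the seller pays costs through ocean freight to the destination port, but not insurance.
Already in the invoice (seller's account under CFR): origin terminal — exclude.
CIF value = CFR price + insurance = 48056.91 + 247.52 = 48304.43
Ad valorem component: 48304.43 × 13% = 6279.58
Specific component: 23993 × 3.89 = 93332.77
Import duty = 6279.58 + 93332.77 = 99612.35
Buyer bears: insurance 247.52 + brokerage 138.99 + delivery 701.70 + duty 99612.35 = 100700.56
Landed cost = invoice 48056.91 + 100700.56 = 148757.47

Total landed cost: USD 148757.47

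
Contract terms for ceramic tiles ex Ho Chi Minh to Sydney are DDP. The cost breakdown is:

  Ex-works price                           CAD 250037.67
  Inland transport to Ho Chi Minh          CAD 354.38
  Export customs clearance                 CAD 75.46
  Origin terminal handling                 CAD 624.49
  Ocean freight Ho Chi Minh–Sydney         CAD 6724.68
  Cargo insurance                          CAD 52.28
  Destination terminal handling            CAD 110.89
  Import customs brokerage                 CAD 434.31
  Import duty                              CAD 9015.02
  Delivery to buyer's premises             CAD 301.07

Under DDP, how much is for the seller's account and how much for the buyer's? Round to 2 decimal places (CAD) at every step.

Seller: CAD 267730.25; buyer: CAD 0.00

DDP: the seller bears all costs including import duty.
Seller's account: goods 250037.67 + inland to port 354.38 + export clearance 75.46 + origin terminal 624.49 + freight 6724.68 + insurance 52.28 + destination terminal 110.89 + brokerage 434.31 + duty 9015.02 + delivery 301.07 = 267730.25
Buyer's account: 0.00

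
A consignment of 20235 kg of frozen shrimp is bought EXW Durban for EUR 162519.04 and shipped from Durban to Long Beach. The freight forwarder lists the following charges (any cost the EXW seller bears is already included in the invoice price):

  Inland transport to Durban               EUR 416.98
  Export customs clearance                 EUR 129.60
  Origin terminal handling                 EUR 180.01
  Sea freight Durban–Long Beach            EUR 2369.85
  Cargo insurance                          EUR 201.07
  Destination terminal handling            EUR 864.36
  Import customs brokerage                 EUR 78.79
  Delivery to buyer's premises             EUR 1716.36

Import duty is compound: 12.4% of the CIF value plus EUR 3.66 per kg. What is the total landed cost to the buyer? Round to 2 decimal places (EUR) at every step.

Total landed cost: EUR 263097.41

EXW: the seller makes goods available at their premises; the buyer bears all onward costs.
CIF value = EXW price + inland to port + export clearance + origin terminal + freight + insurance = 162519.04 + 416.98 + 129.60 + 180.01 + 2369.85 + 201.07 = 165816.55
Ad valorem component: 165816.55 × 12.4% = 20561.25
Specific component: 20235 × 3.66 = 74060.10
Import duty = 20561.25 + 74060.10 = 94621.35
Buyer bears: inland to port 416.98 + export clearance 129.60 + origin terminal 180.01 + freight 2369.85 + insurance 201.07 + destination terminal 864.36 + brokerage 78.79 + delivery 1716.36 + duty 94621.35 = 100578.37
Landed cost = invoice 162519.04 + 100578.37 = 263097.41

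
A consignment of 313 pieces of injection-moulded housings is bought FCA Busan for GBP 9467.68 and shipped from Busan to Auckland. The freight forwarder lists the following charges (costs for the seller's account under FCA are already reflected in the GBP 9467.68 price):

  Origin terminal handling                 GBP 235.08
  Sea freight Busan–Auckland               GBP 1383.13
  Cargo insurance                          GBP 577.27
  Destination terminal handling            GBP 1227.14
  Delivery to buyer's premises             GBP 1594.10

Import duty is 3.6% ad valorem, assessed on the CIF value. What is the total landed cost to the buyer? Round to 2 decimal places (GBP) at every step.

Total landed cost: GBP 14904.27

FCA: the seller delivers export-cleared goods to the carrier; the buyer bears costs from that point.
CIF value = FCA price + origin terminal + freight + insurance = 9467.68 + 235.08 + 1383.13 + 577.27 = 11663.16
Import duty = 11663.16 × 3.6% = 419.87
Buyer bears: origin terminal 235.08 + freight 1383.13 + insurance 577.27 + destination terminal 1227.14 + delivery 1594.10 + duty 419.87 = 5436.59
Landed cost = invoice 9467.68 + 5436.59 = 14904.27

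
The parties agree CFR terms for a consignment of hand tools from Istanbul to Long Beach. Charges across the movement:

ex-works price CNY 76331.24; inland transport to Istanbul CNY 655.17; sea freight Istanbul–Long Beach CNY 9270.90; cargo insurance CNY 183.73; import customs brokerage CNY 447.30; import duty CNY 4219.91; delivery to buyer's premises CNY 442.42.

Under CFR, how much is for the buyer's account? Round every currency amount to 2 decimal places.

Buyer's account: CNY 5293.36

CFR: the seller pays costs through ocean freight to the destination port, but not insurance.
Seller's account: goods 76331.24 + inland to port 655.17 + freight 9270.90 = 86257.31
Buyer's account: insurance 183.73 + brokerage 447.30 + duty 4219.91 + delivery 442.42 = 5293.36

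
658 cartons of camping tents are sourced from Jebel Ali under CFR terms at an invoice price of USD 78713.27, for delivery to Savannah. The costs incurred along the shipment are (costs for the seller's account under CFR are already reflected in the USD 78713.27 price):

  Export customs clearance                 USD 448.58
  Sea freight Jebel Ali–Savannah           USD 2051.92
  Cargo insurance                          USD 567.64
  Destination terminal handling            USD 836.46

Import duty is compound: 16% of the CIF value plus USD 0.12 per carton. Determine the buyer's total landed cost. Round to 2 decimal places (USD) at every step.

Total landed cost: USD 92881.28

CFR: the seller pays costs through ocean freight to the destination port, but not insurance.
Already in the invoice (seller's account under CFR): export clearance, freight — exclude.
CIF value = CFR price + insurance = 78713.27 + 567.64 = 79280.91
Ad valorem component: 79280.91 × 16% = 12684.95
Specific component: 658 × 0.12 = 78.96
Import duty = 12684.95 + 78.96 = 12763.91
Buyer bears: insurance 567.64 + destination terminal 836.46 + duty 12763.91 = 14168.01
Landed cost = invoice 78713.27 + 14168.01 = 92881.28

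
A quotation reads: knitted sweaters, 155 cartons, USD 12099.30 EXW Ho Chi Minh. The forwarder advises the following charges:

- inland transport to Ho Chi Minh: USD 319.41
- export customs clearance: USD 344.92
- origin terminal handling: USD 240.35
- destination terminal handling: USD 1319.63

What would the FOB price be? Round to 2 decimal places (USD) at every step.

FOB price: USD 13003.98

Not relevant to the conversion: destination terminal — on the buyer under both terms; not part of either seller's price.
From EXW to FOB, the seller additionally bears: inland to port, export clearance, origin terminal.
FOB price = 12099.30 + 319.41 + 344.92 + 240.35 = 13003.98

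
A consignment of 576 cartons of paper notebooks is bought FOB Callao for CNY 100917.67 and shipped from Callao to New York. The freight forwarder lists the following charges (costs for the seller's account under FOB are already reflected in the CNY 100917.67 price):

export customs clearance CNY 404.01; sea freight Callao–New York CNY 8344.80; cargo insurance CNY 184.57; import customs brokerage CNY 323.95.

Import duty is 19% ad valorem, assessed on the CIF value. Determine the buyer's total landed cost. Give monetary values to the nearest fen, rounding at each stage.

FOB: the seller bears costs until goods are on board at the origin port; the buyer bears freight, insurance and all costs thereafter.
Already in the invoice (seller's account under FOB): export clearance — exclude.
CIF value = FOB price + freight + insurance = 100917.67 + 8344.80 + 184.57 = 109447.04
Import duty = 109447.04 × 19% = 20794.94
Buyer bears: freight 8344.80 + insurance 184.57 + brokerage 323.95 + duty 20794.94 = 29648.26
Landed cost = invoice 100917.67 + 29648.26 = 130565.93

Total landed cost: CNY 130565.93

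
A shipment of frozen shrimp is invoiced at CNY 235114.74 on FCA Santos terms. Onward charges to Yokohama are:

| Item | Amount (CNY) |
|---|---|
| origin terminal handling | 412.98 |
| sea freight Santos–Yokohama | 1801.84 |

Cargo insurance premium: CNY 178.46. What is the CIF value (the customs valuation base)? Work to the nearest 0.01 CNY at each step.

CIF = FCA price + pre-shipment costs + freight + insurance
CIF = 235114.74 + 412.98 + 1801.84 + 178.46 = 237508.02

CIF value: CNY 237508.02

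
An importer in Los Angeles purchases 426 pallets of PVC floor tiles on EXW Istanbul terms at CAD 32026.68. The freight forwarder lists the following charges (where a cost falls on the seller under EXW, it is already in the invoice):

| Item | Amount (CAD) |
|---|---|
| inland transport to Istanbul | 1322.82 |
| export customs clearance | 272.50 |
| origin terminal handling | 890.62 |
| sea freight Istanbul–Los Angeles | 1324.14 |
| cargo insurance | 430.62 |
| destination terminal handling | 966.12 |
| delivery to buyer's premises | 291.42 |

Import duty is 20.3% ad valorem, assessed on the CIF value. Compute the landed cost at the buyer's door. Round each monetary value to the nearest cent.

EXW: the seller makes goods available at their premises; the buyer bears all onward costs.
CIF value = EXW price + inland to port + export clearance + origin terminal + freight + insurance = 32026.68 + 1322.82 + 272.50 + 890.62 + 1324.14 + 430.62 = 36267.38
Import duty = 36267.38 × 20.3% = 7362.28
Buyer bears: inland to port 1322.82 + export clearance 272.50 + origin terminal 890.62 + freight 1324.14 + insurance 430.62 + destination terminal 966.12 + delivery 291.42 + duty 7362.28 = 12860.52
Landed cost = invoice 32026.68 + 12860.52 = 44887.20

Total landed cost: CAD 44887.20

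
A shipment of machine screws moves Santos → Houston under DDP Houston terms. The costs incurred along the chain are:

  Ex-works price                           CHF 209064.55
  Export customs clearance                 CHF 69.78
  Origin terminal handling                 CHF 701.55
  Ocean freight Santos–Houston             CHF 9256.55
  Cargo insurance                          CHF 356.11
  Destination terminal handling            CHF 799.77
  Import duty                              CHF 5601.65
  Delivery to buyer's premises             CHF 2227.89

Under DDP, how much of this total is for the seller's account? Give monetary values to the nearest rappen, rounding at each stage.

Seller's account: CHF 228077.85

DDP: the seller bears all costs including import duty.
Seller's account: goods 209064.55 + export clearance 69.78 + origin terminal 701.55 + freight 9256.55 + insurance 356.11 + destination terminal 799.77 + duty 5601.65 + delivery 2227.89 = 228077.85
Buyer's account: 0.00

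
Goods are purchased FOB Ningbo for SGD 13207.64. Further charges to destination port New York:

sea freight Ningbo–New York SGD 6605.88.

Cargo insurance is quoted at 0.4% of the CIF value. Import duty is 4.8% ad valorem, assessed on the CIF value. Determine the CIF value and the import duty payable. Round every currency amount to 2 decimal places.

Let C be the CIF value. C = FOB price + freight + 0.4% × C
C − 0.4% × C = 13207.64 + 6605.88
0.996 × C = 19813.52
C = 19813.52 / 0.996 = 19893.09
Insurance premium = 0.4% × 19893.09 = 79.57
Import duty = 19893.09 × 4.8% = 954.87

CIF value: SGD 19893.09; import duty: SGD 954.87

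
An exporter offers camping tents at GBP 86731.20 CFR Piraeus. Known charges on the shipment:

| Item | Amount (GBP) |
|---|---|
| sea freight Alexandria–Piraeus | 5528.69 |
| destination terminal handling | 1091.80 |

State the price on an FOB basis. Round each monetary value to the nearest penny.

FOB price: GBP 81202.51

Not relevant to the conversion: destination terminal — on the buyer under both terms; not part of either seller's price.
From CFR to FOB, the seller no longer bears: freight.
FOB price = 86731.20 − 5528.69 = 81202.51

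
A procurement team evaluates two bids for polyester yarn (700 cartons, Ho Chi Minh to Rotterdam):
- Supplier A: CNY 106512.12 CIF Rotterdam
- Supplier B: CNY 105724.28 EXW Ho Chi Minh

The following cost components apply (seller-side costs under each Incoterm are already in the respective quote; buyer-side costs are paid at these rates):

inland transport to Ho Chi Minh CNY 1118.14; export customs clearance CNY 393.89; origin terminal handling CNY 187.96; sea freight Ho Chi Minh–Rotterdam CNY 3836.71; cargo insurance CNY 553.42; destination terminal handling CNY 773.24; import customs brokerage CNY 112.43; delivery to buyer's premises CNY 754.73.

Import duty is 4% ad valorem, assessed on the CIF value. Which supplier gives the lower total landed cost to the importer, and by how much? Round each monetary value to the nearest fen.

Supplier A (CIF):
The CIF price already equals the CIF value: 106512.12
Import duty = 106512.12 × 4% = 4260.48
Buyer bears (A): 773.24 + 112.43 + 754.73 = 1640.40
Landed cost (A) = invoice 106512.12 + 1640.40 + duty 4260.48 = 112413.00
Supplier B (EXW):
CIF value = EXW price + inland to port + export clearance + origin terminal + freight + insurance = 105724.28 + 1118.14 + 393.89 + 187.96 + 3836.71 + 553.42 = 111814.40
Import duty = 111814.40 × 4% = 4472.58
Buyer bears (B): 1118.14 + 393.89 + 187.96 + 3836.71 + 553.42 + 773.24 + 112.43 + 754.73 = 7730.52
Landed cost (B) = invoice 105724.28 + 7730.52 + duty 4472.58 = 117927.38
Difference = |112413.00 − 117927.38| = 5514.38

Supplier A is cheaper by CNY 5514.38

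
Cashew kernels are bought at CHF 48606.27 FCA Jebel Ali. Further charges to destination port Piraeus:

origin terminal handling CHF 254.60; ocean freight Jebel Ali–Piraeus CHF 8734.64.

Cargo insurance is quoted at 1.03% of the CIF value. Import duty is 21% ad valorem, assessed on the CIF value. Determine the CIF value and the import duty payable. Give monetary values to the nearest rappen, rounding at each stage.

Let C be the CIF value. C = FCA price + pre-shipment costs + freight + 1.03% × C
C − 1.03% × C = 48606.27 + 254.60 + 8734.64
0.9897 × C = 57595.51
C = 57595.51 / 0.9897 = 58194.92
Insurance premium = 1.03% × 58194.92 = 599.41
Import duty = 58194.92 × 21% = 12220.93

CIF value: CHF 58194.92; import duty: CHF 12220.93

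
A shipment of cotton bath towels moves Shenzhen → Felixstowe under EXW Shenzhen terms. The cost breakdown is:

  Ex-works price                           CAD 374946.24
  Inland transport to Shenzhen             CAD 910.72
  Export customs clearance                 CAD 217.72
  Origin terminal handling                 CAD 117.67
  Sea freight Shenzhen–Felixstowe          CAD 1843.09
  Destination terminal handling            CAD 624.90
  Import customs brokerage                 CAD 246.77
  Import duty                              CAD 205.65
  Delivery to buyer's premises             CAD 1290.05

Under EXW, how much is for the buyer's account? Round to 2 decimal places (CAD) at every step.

EXW: the seller makes goods available at their premises; the buyer bears all onward costs.
Seller's account: goods 374946.24 = 374946.24
Buyer's account: inland to port 910.72 + export clearance 217.72 + origin terminal 117.67 + freight 1843.09 + destination terminal 624.90 + brokerage 246.77 + duty 205.65 + delivery 1290.05 = 5456.57

Buyer's account: CAD 5456.57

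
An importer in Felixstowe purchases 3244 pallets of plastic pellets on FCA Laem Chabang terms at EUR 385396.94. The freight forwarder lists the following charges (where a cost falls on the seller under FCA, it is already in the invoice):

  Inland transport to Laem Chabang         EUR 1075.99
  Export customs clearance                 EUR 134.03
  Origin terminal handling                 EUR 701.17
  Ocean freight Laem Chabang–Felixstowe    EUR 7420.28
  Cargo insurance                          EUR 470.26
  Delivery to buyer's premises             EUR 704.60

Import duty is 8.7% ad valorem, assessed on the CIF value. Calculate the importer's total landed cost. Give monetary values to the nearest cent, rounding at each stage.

FCA: the seller delivers export-cleared goods to the carrier; the buyer bears costs from that point.
Already in the invoice (seller's account under FCA): inland to port, export clearance — exclude.
CIF value = FCA price + origin terminal + freight + insurance = 385396.94 + 701.17 + 7420.28 + 470.26 = 393988.65
Import duty = 393988.65 × 8.7% = 34277.01
Buyer bears: origin terminal 701.17 + freight 7420.28 + insurance 470.26 + delivery 704.60 + duty 34277.01 = 43573.32
Landed cost = invoice 385396.94 + 43573.32 = 428970.26

Total landed cost: EUR 428970.26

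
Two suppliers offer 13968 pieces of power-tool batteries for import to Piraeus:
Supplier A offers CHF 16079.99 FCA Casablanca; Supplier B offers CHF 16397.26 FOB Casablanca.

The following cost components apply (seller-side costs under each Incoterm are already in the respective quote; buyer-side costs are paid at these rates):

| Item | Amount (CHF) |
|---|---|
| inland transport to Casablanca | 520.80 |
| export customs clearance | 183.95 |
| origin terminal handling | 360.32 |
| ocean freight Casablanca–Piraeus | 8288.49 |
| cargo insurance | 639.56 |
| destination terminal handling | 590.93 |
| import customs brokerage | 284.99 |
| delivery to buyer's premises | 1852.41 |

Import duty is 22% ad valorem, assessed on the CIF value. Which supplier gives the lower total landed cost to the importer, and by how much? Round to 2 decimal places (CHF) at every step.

Supplier A (FCA):
CIF value = FCA price + origin terminal + freight + insurance = 16079.99 + 360.32 + 8288.49 + 639.56 = 25368.36
Import duty = 25368.36 × 22% = 5581.04
Buyer bears (A): 360.32 + 8288.49 + 639.56 + 590.93 + 284.99 + 1852.41 = 12016.70
Landed cost (A) = invoice 16079.99 + 12016.70 + duty 5581.04 = 33677.73
Supplier B (FOB):
CIF value = FOB price + freight + insurance = 16397.26 + 8288.49 + 639.56 = 25325.31
Import duty = 25325.31 × 22% = 5571.57
Buyer bears (B): 8288.49 + 639.56 + 590.93 + 284.99 + 1852.41 = 11656.38
Landed cost (B) = invoice 16397.26 + 11656.38 + duty 5571.57 = 33625.21
Difference = |33677.73 − 33625.21| = 52.52

Supplier B is cheaper by CHF 52.52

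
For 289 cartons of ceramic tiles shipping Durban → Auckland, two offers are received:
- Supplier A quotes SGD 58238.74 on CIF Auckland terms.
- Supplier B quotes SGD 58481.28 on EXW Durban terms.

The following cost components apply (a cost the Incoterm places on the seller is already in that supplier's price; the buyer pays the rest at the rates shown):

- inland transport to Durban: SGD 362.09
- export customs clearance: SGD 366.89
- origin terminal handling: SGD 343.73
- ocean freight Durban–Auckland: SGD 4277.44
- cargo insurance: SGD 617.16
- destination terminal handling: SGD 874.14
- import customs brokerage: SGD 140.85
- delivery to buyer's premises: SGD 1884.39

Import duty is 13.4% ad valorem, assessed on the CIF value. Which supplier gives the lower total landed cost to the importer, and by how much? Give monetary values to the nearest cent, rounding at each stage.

Supplier A is cheaper by SGD 7041.97

Supplier A (CIF):
The CIF price already equals the CIF value: 58238.74
Import duty = 58238.74 × 13.4% = 7803.99
Buyer bears (A): 874.14 + 140.85 + 1884.39 = 2899.38
Landed cost (A) = invoice 58238.74 + 2899.38 + duty 7803.99 = 68942.11
Supplier B (EXW):
CIF value = EXW price + inland to port + export clearance + origin terminal + freight + insurance = 58481.28 + 362.09 + 366.89 + 343.73 + 4277.44 + 617.16 = 64448.59
Import duty = 64448.59 × 13.4% = 8636.11
Buyer bears (B): 362.09 + 366.89 + 343.73 + 4277.44 + 617.16 + 874.14 + 140.85 + 1884.39 = 8866.69
Landed cost (B) = invoice 58481.28 + 8866.69 + duty 8636.11 = 75984.08
Difference = |68942.11 − 75984.08| = 7041.97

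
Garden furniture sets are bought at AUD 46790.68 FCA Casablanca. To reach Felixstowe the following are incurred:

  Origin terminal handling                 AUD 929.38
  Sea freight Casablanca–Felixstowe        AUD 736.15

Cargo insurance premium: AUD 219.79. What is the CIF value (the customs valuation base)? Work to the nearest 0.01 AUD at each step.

CIF = FCA price + pre-shipment costs + freight + insurance
CIF = 46790.68 + 929.38 + 736.15 + 219.79 = 48676.00

CIF value: AUD 48676.00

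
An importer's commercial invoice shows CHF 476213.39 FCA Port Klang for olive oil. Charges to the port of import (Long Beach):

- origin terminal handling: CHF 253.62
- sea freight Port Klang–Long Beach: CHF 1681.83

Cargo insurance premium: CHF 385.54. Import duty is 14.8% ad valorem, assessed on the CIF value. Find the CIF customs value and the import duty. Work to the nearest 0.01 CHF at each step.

CIF value: CHF 478534.38; import duty: CHF 70823.09

CIF = FCA price + pre-shipment costs + freight + insurance
CIF = 476213.39 + 253.62 + 1681.83 + 385.54 = 478534.38
Import duty = 478534.38 × 14.8% = 70823.09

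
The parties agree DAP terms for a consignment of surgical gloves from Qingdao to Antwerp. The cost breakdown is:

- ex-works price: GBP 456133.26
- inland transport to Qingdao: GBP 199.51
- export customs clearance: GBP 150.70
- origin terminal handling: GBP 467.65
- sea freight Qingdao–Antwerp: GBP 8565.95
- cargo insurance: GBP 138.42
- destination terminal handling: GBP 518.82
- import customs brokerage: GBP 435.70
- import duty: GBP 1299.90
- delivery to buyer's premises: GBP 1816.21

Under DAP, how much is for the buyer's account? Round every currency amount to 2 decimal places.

Buyer's account: GBP 1735.60

DAP: the seller bears all costs to the named destination except import duty and clearance.
Seller's account: goods 456133.26 + inland to port 199.51 + export clearance 150.70 + origin terminal 467.65 + freight 8565.95 + insurance 138.42 + destination terminal 518.82 + delivery 1816.21 = 467990.52
Buyer's account: brokerage 435.70 + duty 1299.90 = 1735.60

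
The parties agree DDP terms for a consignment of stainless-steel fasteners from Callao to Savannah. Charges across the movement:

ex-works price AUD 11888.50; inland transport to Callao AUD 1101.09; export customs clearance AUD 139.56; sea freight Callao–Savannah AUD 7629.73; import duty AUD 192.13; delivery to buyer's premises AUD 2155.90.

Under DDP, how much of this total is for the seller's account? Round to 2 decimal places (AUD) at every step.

Seller's account: AUD 23106.91

DDP: the seller bears all costs including import duty.
Seller's account: goods 11888.50 + inland to port 1101.09 + export clearance 139.56 + freight 7629.73 + duty 192.13 + delivery 2155.90 = 23106.91
Buyer's account: 0.00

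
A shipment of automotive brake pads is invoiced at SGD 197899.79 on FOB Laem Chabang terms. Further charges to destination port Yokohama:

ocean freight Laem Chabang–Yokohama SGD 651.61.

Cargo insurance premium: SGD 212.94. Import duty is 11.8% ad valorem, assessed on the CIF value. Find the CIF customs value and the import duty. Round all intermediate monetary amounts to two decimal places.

CIF = FOB price + freight + insurance
CIF = 197899.79 + 651.61 + 212.94 = 198764.34
Import duty = 198764.34 × 11.8% = 23454.19

CIF value: SGD 198764.34; import duty: SGD 23454.19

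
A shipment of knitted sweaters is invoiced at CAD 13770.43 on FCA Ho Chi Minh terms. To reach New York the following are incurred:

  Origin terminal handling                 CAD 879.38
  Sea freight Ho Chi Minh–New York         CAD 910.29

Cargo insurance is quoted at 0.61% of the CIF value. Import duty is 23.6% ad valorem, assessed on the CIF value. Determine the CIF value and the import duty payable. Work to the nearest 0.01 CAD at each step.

Let C be the CIF value. C = FCA price + pre-shipment costs + freight + 0.61% × C
C − 0.61% × C = 13770.43 + 879.38 + 910.29
0.9939 × C = 15560.10
C = 15560.10 / 0.9939 = 15655.60
Insurance premium = 0.61% × 15655.60 = 95.50
Import duty = 15655.60 × 23.6% = 3694.72

CIF value: CAD 15655.60; import duty: CAD 3694.72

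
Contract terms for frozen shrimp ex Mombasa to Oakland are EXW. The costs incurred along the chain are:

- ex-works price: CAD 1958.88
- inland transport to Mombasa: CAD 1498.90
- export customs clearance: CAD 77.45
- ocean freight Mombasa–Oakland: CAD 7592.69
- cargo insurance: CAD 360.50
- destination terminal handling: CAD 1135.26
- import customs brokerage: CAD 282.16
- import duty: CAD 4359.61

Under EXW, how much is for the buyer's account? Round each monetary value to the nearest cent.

EXW: the seller makes goods available at their premises; the buyer bears all onward costs.
Seller's account: goods 1958.88 = 1958.88
Buyer's account: inland to port 1498.90 + export clearance 77.45 + freight 7592.69 + insurance 360.50 + destination terminal 1135.26 + brokerage 282.16 + duty 4359.61 = 15306.57

Buyer's account: CAD 15306.57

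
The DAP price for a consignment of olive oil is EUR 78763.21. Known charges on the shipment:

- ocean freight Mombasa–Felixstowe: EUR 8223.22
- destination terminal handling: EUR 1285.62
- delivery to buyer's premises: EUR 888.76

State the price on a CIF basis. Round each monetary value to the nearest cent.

CIF price: EUR 76588.83

Not relevant to the conversion: freight — on the seller under both DAP and CIF; already in the DAP price and stays in the CIF price.
From DAP to CIF, the seller no longer bears: destination terminal, delivery.
CIF price = 78763.21 − 1285.62 − 888.76 = 76588.83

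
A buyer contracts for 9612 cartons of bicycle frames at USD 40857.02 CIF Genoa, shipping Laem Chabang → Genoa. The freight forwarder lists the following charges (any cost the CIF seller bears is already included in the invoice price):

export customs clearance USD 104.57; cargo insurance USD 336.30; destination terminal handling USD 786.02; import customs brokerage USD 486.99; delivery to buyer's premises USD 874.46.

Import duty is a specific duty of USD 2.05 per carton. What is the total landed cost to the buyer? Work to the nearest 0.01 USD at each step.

Total landed cost: USD 62709.09

CIF: the seller pays costs through ocean freight and marine insurance to the destination port.
Already in the invoice (seller's account under CIF): export clearance, insurance — exclude.
The CIF price already equals the CIF value: 40857.02
Import duty = 9612 × 2.05 = 19704.60
Buyer bears: destination terminal 786.02 + brokerage 486.99 + delivery 874.46 + duty 19704.60 = 21852.07
Landed cost = invoice 40857.02 + 21852.07 = 62709.09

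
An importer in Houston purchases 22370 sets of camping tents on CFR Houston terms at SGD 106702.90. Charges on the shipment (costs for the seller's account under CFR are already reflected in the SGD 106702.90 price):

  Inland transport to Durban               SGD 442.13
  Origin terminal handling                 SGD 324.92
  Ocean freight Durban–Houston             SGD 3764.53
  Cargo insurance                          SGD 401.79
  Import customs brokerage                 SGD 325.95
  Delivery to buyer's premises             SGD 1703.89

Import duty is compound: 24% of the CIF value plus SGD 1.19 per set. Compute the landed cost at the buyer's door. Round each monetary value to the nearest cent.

CFR: the seller pays costs through ocean freight to the destination port, but not insurance.
Already in the invoice (seller's account under CFR): inland to port, origin terminal, freight — exclude.
CIF value = CFR price + insurance = 106702.90 + 401.79 = 107104.69
Ad valorem component: 107104.69 × 24% = 25705.13
Specific component: 22370 × 1.19 = 26620.30
Import duty = 25705.13 + 26620.30 = 52325.43
Buyer bears: insurance 401.79 + brokerage 325.95 + delivery 1703.89 + duty 52325.43 = 54757.06
Landed cost = invoice 106702.90 + 54757.06 = 161459.96

Total landed cost: SGD 161459.96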